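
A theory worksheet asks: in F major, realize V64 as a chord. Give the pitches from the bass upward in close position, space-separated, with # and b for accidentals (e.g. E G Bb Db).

The numeral's case and figure indicate a major triad. In F major its root, scale degree 5, is C.
Stacking thirds from C gives C-E-G.
With the 64 figure the chord is in second inversion; from the bass G upward in close position it reads G-C-E.

G C E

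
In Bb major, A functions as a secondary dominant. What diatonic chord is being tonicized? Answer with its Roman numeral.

The chord is a major triad on A.
A dominant resolves down a perfect fifth: A → D. In Bb major, D is scale degree 3, i.e. iii.

iii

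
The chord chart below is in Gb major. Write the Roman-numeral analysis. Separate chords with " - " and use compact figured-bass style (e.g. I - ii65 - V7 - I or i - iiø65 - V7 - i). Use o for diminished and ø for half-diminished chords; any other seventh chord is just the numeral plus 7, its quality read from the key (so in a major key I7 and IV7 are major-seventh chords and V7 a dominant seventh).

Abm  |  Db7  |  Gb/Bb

ii - V7 - I6

Abm: minor triad on Ab = scale degree 2 → ii.
Db7: root Db is the dominant; dominant seventh chord there is V7.
Gb/Bb: major triad on Gb = scale degree 1 → I6.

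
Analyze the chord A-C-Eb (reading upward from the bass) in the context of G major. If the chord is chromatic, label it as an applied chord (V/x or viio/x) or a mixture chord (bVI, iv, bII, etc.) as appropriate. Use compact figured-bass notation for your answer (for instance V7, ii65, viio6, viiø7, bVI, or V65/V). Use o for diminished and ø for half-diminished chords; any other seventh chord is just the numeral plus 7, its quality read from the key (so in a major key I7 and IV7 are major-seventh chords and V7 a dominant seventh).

iio

The pitches A-C-Eb form a diminished triad rooted on A.
A is the second degree of G major. This is the diminished supertonic triad, borrowed from the parallel minor.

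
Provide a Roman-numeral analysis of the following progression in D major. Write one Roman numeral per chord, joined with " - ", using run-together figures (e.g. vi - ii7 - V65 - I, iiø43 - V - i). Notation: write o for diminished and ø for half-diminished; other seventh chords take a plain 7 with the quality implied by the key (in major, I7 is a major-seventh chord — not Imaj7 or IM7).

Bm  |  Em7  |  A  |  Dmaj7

vi - ii7 - V - I7

Bm: minor triad on B = scale degree 6 → vi.
Em7 has root E, degree 2 in D major, so ii7.
A has root A, degree 5 in D major, so V.
Dmaj7: root D is the tonic; major seventh chord there is I7.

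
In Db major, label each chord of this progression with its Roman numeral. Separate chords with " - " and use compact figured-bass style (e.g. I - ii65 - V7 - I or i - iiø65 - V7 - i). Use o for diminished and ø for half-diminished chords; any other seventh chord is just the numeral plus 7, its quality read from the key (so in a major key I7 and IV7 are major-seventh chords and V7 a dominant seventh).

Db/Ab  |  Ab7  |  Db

Db/Ab: major triad on Db = scale degree 1 → I64.
Ab7: root Ab is the dominant; dominant seventh chord there is V7.
Db has root Db, degree 1 in Db major, so I.

I64 - V7 - I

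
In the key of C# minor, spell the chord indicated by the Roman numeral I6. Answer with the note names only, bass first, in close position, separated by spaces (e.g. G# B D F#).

E# G# C#

I6 is the major tonic (Picardy third), borrowed from the parallel major. In C# minor that root is C#.
So the chord is C#-E#-G#.
The figured bass 6 indicates first inversion, placing the third (E#) in the bass: E#-G#-C#.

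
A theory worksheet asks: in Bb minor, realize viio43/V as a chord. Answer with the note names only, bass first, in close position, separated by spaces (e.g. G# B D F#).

viio43/V is a secondary leading-tone chord. The target V is F in Bb minor; the applied chord is rooted a semitone below, on E.
Building a fully diminished seventh chord on E gives E-G-Bb-Db.
With the 43 figure the chord is in second inversion; from the bass Bb upward in close position it reads Bb-Db-E-G.

Bb Db E G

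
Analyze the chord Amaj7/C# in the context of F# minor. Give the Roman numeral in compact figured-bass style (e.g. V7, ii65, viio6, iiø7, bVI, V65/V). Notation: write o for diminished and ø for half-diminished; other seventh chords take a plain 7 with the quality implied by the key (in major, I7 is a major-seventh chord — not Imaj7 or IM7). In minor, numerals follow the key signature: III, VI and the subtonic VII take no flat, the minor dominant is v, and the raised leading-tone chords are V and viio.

III65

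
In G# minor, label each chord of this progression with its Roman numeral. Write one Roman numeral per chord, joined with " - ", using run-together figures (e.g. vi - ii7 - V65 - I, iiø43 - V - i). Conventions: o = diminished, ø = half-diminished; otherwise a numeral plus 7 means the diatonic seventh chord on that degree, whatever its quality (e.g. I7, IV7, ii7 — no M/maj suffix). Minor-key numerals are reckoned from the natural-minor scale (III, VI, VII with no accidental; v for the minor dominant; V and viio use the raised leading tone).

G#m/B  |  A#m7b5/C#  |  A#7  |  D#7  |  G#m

i6 - iiø65 - V7/V - V7 - i

G#m/B has root G#, degree 1 in G# minor, so i6.
A#m7b5/C#: root A# is the supertonic; half-diminished seventh chord there is iiø65.
A#7 is the secondary dominant of V (dominant seventh chord on A#): V7/V.
D#7: dominant seventh chord on D# = scale degree 5 → V7.
G#m: minor triad on G# = scale degree 1 → i.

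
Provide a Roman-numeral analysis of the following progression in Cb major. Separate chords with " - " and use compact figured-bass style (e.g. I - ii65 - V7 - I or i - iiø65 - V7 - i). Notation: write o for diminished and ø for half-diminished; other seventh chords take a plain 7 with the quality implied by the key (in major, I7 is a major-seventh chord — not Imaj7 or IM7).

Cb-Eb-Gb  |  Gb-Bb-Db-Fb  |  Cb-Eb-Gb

Cb-Eb-Gb has root Cb, degree 1 in Cb major, so I.
Gb-Bb-Db-Fb has root Gb, degree 5 in Cb major, so V7.
Cb-Eb-Gb: major triad on Cb = scale degree 1 → I.

I - V7 - I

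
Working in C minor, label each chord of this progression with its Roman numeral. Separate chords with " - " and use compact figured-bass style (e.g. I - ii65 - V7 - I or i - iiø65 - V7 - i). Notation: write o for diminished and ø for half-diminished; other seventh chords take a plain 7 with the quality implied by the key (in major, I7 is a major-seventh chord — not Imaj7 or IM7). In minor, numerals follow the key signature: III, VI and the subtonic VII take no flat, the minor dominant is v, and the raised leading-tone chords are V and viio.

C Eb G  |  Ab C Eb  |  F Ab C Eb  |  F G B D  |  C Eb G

i - VI - iv7 - V42 - i

C-Eb-G: root C is the tonic; minor triad there is i.
Ab-C-Eb: root Ab is the submediant; major triad there is VI.
F-Ab-C-Eb has root F, degree 4 in C minor, so iv7.
F-G-B-D has root G, degree 5 in C minor, so V42.
C-Eb-G: minor triad on C = scale degree 1 → i.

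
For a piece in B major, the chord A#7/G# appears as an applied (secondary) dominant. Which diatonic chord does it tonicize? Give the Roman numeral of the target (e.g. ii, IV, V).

iii

The chord is a dominant seventh chord on A#.
A dominant resolves down a perfect fifth: A# → D#. In B major, D# is scale degree 3, i.e. iii.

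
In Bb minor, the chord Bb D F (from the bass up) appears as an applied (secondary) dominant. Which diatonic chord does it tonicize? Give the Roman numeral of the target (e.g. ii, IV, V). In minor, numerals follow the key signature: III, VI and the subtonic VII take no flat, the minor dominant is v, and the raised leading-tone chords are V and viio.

iv

The chord is a major triad on Bb.
A dominant resolves down a perfect fifth: Bb → Eb. In Bb minor, Eb is scale degree 4, i.e. iv.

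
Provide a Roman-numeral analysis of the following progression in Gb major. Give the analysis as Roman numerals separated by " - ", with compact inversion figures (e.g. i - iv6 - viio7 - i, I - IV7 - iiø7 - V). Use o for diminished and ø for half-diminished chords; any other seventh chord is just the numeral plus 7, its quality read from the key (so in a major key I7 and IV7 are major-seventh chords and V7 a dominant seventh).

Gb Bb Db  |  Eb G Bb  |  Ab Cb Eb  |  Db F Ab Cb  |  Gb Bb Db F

Gb-Bb-Db: root Gb is the tonic; major triad there is I.
Eb-G-Bb: chromatic; Eb is V of ii, so V/ii.
Ab-Cb-Eb: root Ab is the supertonic; minor triad there is ii.
Db-F-Ab-Cb: root Db is the dominant; dominant seventh chord there is V7.
Gb-Bb-Db-F: root Gb is the tonic; major seventh chord there is I7.

I - V/ii - ii - V7 - I7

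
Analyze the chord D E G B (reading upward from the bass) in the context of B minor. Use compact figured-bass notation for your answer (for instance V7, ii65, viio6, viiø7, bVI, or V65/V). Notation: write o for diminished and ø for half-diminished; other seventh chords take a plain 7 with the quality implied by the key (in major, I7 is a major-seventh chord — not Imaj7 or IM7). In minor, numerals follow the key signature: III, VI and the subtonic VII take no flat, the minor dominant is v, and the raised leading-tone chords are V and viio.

The pitches E-G-B-D form a minor seventh chord rooted on E.
E is scale degree 4 in B minor, and a minor seventh chord on that degree is written iv7.
With D in the bass the chord is in third inversion, so the figured bass is 42.

iv42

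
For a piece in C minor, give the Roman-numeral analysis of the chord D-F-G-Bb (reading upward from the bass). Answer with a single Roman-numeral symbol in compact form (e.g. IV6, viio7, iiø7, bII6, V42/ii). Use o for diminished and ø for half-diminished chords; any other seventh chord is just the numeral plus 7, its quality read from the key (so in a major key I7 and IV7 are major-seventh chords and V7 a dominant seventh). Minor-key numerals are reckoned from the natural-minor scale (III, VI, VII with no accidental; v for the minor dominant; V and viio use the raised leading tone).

v43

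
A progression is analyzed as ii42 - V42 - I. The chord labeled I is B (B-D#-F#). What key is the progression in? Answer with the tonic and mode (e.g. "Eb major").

B major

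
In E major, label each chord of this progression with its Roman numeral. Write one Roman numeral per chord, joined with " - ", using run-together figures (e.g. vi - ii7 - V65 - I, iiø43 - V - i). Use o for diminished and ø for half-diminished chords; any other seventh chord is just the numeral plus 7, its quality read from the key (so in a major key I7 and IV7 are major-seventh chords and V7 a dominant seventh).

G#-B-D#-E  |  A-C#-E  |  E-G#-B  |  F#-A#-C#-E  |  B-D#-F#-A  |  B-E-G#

I65 - IV - I - V7/V - V7 - I64

G#-B-D#-E: root E is the tonic; major seventh chord there is I65.
A-C#-E: root A is the subdominant; major triad there is IV.
E-G#-B has root E, degree 1 in E major, so I.
F#-A#-C#-E: a dominant seventh chord on F#, the applied dominant of V → V7/V.
B-D#-F#-A has root B, degree 5 in E major, so V7.
B-E-G#: major triad on E = scale degree 1 → I64.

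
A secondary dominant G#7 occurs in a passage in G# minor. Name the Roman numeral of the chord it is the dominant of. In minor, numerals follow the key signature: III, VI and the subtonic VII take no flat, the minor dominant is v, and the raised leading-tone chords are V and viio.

iv

The chord is a dominant seventh chord on G#.
A dominant resolves down a perfect fifth: G# → C#. In G# minor, C# is scale degree 4, i.e. iv.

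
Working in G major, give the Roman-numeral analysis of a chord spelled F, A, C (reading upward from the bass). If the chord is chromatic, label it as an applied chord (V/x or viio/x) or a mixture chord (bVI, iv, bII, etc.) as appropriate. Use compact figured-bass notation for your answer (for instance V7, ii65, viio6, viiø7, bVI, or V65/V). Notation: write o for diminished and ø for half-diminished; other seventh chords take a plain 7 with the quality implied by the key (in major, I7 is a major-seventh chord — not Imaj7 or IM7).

bVII

The pitches F-A-C form a major triad rooted on F.
F is the lowered seventh degree of G major (diatonic 7 would be F#). This is a major triad on the lowered seventh degree (the subtonic), borrowed from the parallel minor.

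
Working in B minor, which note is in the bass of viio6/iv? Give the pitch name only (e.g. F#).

F#

The applied chord viio6/iv is rooted on D#: D#-F#-A.
The figure 6 means first inversion — the third is in the bass.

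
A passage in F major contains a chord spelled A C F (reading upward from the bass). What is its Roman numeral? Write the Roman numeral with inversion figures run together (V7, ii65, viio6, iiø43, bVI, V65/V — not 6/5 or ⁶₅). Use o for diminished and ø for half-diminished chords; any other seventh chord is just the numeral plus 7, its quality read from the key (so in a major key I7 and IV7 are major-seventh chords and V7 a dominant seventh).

The pitches F-A-C form a major triad rooted on F.
F is scale degree 1 in F major, and a major triad on that degree is written I.
With A in the bass the chord is in first inversion, so the figured bass is 6.

I6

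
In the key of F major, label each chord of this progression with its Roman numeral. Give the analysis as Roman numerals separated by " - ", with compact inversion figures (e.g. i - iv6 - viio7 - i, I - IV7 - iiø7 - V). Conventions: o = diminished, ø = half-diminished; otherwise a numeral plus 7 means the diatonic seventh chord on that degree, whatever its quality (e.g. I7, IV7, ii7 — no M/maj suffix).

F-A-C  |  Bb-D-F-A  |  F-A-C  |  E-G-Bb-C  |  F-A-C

I - IV7 - I - V65 - I

F-A-C has root F, degree 1 in F major, so I.
Bb-D-F-A has root Bb, degree 4 in F major, so IV7.
F-A-C: major triad on F = scale degree 1 → I.
E-G-Bb-C has root C, degree 5 in F major, so V65.
F-A-C: major triad on F = scale degree 1 → I.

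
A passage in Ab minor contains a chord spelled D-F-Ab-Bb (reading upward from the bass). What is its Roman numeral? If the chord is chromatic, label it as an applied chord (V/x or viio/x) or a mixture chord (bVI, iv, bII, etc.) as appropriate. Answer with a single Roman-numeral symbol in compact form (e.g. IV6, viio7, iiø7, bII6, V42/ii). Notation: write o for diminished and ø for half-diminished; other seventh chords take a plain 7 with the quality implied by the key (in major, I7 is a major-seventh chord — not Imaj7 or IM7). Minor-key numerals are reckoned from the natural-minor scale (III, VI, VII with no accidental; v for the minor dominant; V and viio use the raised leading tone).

Stacked in thirds the chord is Bb-D-F-Ab: a dominant seventh chord on Bb.
Bb is not a diatonic chord root with this quality in Ab minor, but it lies a perfect fifth above Eb (V), so the chord functions as an applied dominant of V.
With D in the bass the chord is in first inversion, so the figured bass is 65.

V65/V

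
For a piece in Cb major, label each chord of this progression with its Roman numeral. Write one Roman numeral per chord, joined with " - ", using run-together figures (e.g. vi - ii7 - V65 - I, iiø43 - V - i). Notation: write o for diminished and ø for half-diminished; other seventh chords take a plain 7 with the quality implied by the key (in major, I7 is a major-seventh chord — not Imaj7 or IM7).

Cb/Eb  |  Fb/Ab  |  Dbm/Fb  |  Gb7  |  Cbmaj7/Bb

Cb/Eb: root Cb is the tonic; major triad there is I6.
Fb/Ab: root Fb is the subdominant; major triad there is IV6.
Dbm/Fb has root Db, degree 2 in Cb major, so ii6.
Gb7 has root Gb, degree 5 in Cb major, so V7.
Cbmaj7/Bb has root Cb, degree 1 in Cb major, so I42.

I6 - IV6 - ii6 - V7 - I42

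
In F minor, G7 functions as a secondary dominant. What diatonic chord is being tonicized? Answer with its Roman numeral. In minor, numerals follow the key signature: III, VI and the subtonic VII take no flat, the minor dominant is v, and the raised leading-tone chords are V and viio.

V

The chord is a dominant seventh chord on G.
A dominant resolves down a perfect fifth: G → C. In F minor, C is scale degree 5, i.e. V.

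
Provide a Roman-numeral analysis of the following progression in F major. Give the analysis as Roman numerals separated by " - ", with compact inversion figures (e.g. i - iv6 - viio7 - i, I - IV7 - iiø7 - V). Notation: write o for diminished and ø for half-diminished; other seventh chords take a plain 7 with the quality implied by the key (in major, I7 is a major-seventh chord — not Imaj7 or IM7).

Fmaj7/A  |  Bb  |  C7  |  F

I65 - IV - V7 - I

Fmaj7/A: root F is the tonic; major seventh chord there is I65.
Bb: root Bb is the subdominant; major triad there is IV.
C7: dominant seventh chord on C = scale degree 5 → V7.
F: root F is the tonic; major triad there is I.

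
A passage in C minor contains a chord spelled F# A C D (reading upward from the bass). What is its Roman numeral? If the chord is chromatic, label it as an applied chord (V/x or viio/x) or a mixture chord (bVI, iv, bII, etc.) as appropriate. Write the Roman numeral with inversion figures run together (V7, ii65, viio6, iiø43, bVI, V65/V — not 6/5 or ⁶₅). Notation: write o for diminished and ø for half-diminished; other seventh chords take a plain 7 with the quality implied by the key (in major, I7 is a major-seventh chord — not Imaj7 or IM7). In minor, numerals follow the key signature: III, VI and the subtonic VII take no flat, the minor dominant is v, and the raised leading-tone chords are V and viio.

V65/V

The pitches D-F#-A-C form a dominant seventh chord rooted on D.
D is not a diatonic chord root with this quality in C minor, but it lies a perfect fifth above G (V), so the chord functions as an applied dominant of V.
With F# in the bass the chord is in first inversion, so the figured bass is 65.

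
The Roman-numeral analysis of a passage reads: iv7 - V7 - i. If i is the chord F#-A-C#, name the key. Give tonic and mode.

F# minor

i is given as F#-A-C# — a minor triad with root F#.
If F# is scale degree 1 and the mode makes that degree carry a minor triad, the tonic is F# and the mode is minor.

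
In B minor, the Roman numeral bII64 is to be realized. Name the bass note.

G

bII in B minor has root C; the chord is C-E-G.
The figure 64 means second inversion — the fifth is in the bass.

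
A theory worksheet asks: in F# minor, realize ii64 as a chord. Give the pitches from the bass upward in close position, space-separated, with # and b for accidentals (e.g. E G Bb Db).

D# G# B

ii64 is the minor supertonic, borrowed from the parallel major (the Dorian ii). In F# minor that root is G#.
So the chord is G#-B-D#, a minor triad.
The figured bass 64 indicates second inversion, placing the fifth (D#) in the bass: D#-G#-B.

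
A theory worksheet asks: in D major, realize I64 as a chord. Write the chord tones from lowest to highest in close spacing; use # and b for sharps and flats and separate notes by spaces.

A D F#

In D major, the first degree is D, and the diatonic chord built there is a major triad.
Stacking thirds from D gives D-F#-A.
The figured bass 64 indicates second inversion, placing the fifth (A) in the bass: A-D-F#.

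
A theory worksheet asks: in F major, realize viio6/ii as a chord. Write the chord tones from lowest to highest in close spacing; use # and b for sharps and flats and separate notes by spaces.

A C F#

viio6/ii is a secondary leading-tone chord. The target ii is G in F major; the applied chord is rooted a semitone below, on F#.
Building a diminished triad on F# gives F#-A-C.
With the 6 figure the chord is in first inversion; from the bass A upward in close position it reads A-C-F#.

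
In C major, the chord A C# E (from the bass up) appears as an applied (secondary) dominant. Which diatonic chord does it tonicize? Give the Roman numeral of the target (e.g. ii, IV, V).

The chord is a major triad on A.
A dominant resolves down a perfect fifth: A → D. In C major, D is scale degree 2, i.e. ii.

ii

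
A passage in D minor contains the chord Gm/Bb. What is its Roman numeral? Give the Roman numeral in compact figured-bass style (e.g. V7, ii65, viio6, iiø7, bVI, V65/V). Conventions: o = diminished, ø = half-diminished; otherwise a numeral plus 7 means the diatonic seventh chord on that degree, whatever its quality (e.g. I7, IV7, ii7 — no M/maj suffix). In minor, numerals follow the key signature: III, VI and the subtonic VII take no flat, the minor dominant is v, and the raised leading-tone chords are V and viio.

iv6

The pitches G-Bb-D form a minor triad rooted on G.
G is scale degree 4 in D minor, and a minor triad on that degree is written iv.
With Bb in the bass the chord is in first inversion, so the figured bass is 6.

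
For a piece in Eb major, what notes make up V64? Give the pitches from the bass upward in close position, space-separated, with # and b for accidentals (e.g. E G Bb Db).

In Eb major, the fifth degree is Bb, and the diatonic chord built there is a major triad.
That chord is spelled Bb-D-F.
The figured bass 64 indicates second inversion, placing the fifth (F) in the bass: F-Bb-D.

F Bb D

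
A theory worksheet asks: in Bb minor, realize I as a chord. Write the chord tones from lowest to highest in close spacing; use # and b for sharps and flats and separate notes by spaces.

Bb D F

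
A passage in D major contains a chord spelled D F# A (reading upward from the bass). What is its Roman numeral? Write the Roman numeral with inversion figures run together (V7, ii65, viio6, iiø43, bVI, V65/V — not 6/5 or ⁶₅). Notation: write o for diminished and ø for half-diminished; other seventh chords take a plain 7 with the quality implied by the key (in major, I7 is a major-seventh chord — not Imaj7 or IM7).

I

Stacked in thirds the chord is D-F#-A: a major triad on D.
In D major, D is the tonic; the diatonic major triad there is I.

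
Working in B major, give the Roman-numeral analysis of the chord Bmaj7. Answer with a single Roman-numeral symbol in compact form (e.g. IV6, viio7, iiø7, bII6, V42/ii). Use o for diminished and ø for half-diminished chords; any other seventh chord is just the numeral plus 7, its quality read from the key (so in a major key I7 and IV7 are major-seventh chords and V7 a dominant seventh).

The pitches B-D#-F#-A# form a major seventh chord rooted on B.
B is scale degree 1 in B major, and a major seventh chord on that degree is written I7.

I7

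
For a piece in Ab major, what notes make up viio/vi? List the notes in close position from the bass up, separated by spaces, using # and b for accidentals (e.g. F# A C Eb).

viio/vi is a secondary leading-tone chord. The target vi is F in Ab major; the applied chord is rooted a semitone below, on E.
Building a diminished triad on E gives E-G-Bb.

E G Bb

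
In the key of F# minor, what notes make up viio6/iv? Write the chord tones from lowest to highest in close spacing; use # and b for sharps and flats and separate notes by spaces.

C# E A#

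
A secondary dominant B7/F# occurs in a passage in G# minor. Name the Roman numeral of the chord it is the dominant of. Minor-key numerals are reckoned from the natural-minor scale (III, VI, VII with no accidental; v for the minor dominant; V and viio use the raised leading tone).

VI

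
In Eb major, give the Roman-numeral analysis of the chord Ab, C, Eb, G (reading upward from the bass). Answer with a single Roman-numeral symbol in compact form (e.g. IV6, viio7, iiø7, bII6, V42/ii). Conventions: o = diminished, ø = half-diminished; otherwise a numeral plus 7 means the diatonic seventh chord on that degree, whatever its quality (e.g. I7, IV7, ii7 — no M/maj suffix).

IV7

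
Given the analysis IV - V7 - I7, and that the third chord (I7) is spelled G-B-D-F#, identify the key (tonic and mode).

G major

The anchor chord is a major seventh chord on G, labeled I7.
If G is scale degree 1 and the mode makes that degree carry a major seventh chord, the tonic is G and the mode is major.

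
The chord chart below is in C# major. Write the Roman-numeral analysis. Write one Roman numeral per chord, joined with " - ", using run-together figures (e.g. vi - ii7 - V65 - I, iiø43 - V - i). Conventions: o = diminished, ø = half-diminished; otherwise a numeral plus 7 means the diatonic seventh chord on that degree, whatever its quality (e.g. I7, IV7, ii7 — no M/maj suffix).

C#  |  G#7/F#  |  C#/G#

I - V42 - I64

C#: major triad on C# = scale degree 1 → I.
G#7/F#: dominant seventh chord on G# = scale degree 5 → V42.
C#/G# has root C#, degree 1 in C# major, so I64.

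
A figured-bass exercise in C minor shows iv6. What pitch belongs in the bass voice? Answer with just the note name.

Ab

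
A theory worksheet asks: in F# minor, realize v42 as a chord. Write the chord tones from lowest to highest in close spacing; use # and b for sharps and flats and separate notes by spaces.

B C# E G#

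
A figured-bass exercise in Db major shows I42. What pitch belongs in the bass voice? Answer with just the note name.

I in Db major has root Db; the chord is Db-F-Ab-C.
The figure 42 means third inversion — the seventh is in the bass.

C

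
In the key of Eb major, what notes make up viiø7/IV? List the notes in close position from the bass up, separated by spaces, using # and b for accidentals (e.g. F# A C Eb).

G Bb Db F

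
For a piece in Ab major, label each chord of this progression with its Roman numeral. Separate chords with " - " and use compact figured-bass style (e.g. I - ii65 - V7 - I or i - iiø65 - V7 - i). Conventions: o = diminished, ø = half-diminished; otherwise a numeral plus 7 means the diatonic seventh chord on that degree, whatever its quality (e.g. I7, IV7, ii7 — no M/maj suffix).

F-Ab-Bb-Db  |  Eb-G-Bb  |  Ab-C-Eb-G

ii43 - V - I7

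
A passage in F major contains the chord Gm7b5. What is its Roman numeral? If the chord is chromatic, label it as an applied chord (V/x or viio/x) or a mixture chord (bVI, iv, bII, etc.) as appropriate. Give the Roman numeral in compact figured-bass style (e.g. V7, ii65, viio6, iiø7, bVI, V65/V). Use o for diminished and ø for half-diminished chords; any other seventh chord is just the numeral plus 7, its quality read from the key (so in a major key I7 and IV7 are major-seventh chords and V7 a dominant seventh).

The pitches G-Bb-Db-F form a half-diminished seventh chord rooted on G.
G is the second degree of F major. This is the half-diminished supertonic seventh, borrowed from the parallel minor.

iiø7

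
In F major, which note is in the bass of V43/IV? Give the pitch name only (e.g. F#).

C

The applied chord V43/IV is rooted on F: F-A-C-Eb.
The figure 43 means second inversion — the fifth is in the bass.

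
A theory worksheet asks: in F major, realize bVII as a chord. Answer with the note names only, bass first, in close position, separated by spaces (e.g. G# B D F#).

Eb G Bb

bVII is a major triad on the lowered seventh degree (the subtonic), borrowed from the parallel minor. In F major that root is Eb.
So the chord is Eb-G-Bb.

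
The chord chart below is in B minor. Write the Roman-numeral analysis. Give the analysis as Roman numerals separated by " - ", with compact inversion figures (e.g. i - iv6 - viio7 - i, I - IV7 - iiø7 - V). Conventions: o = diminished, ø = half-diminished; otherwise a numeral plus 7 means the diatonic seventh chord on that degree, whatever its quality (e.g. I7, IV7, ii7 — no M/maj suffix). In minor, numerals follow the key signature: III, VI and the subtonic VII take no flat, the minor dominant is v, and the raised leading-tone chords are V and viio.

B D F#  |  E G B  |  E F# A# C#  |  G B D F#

B-D-F# has root B, degree 1 in B minor, so i.
E-G-B: root E is the subdominant; minor triad there is iv.
E-F#-A#-C#: dominant seventh chord on F# = scale degree 5 → V42.
G-B-D-F#: root G is the submediant; major seventh chord there is VI7.

i - iv - V42 - VI7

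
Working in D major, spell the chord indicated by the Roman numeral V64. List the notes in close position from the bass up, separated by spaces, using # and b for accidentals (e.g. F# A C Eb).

In D major, the fifth degree is A, and the diatonic chord built there is a major triad.
Stacking thirds from A gives A-C#-E.
With the 64 figure the chord is in second inversion; from the bass E upward in close position it reads E-A-C#.

E A C#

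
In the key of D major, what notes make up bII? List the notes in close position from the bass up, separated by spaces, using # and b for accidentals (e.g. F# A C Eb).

Eb G Bb

Scale degree 2 in D major is E; lowering it a half step gives Eb. bII is the Neapolitan chord — a major triad on the lowered second degree.
So the chord is Eb-G-Bb.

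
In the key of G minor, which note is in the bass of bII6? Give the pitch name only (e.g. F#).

C

bII in G minor has root Ab; the chord is Ab-C-Eb.
The figure 6 means first inversion — the third is in the bass.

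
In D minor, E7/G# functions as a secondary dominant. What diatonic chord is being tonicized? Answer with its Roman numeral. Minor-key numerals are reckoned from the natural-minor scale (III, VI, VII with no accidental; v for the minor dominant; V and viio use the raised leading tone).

V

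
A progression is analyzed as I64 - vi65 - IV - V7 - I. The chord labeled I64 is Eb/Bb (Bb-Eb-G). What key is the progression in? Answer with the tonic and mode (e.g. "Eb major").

Eb major

The chord Eb/Bb is a major triad rooted on Eb; its label is I64.
If Eb is scale degree 1 and the mode makes that degree carry a major triad, the tonic is Eb and the mode is major.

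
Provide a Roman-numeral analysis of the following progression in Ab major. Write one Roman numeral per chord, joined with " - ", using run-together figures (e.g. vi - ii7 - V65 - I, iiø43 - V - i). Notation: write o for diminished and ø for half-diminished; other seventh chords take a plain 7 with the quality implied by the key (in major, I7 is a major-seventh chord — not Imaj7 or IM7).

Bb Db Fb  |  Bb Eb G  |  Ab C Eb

iio - V64 - I

Bb-Db-Fb: diminished triad on Bb — chromatic; iio (borrowed from the parallel minor).
Bb-Eb-G: major triad on Eb = scale degree 5 → V64.
Ab-C-Eb has root Ab, degree 1 in Ab major, so I.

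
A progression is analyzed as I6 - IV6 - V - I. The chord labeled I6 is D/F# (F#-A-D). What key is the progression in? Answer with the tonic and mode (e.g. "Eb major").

The chord D/F# is a major triad rooted on D; its label is I6.
If D is scale degree 1 and the mode makes that degree carry a major triad, the tonic is D and the mode is major.

D major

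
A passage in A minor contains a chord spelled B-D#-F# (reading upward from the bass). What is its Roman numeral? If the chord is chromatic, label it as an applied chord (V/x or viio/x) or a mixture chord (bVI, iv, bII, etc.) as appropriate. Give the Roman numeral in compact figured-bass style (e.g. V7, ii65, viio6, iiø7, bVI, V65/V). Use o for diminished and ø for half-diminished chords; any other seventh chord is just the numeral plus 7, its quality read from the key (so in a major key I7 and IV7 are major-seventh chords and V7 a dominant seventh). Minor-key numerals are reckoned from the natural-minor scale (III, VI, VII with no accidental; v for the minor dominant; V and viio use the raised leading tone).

V/V

The pitches B-D#-F# form a major triad rooted on B.
B is not a diatonic chord root with this quality in A minor, but it lies a perfect fifth above E (V), so the chord functions as an applied dominant of V.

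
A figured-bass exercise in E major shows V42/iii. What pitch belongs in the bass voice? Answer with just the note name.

C#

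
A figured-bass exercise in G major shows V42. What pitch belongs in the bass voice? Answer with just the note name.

V in G major has root D; the chord is D-F#-A-C.
The figure 42 means third inversion — the seventh is in the bass.

C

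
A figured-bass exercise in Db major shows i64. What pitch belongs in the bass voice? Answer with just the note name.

Ab

i in Db major has root Db; the chord is Db-Fb-Ab.
The figure 64 means second inversion — the fifth is in the bass.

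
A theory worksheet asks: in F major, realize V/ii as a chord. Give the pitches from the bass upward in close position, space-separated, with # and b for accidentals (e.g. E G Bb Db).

D F# A

V/ii is a secondary dominant — the dominant triad of ii. ii in F major is G, so the applied chord's root is D, a perfect fifth above.
Building a major triad on D gives D-F#-A.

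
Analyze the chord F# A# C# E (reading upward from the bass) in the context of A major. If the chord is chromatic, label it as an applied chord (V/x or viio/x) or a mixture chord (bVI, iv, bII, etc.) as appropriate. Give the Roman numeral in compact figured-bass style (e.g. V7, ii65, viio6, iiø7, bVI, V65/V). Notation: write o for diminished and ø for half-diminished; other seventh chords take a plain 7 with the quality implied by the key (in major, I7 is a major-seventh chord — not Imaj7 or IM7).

The pitches F#-A#-C#-E form a dominant seventh chord rooted on F#.
F# is not a diatonic chord root with this quality in A major, but it lies a perfect fifth above B (ii), so the chord functions as an applied dominant of ii.

V7/ii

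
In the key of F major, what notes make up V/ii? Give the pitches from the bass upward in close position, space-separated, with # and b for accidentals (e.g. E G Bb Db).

V/ii is a secondary dominant — the dominant triad of ii. ii in F major is G, so the applied chord's root is D, a perfect fifth above.
Building a major triad on D gives D-F#-A.

D F# A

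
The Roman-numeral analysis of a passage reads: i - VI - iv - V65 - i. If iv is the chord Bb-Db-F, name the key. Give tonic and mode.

F minor

The anchor chord is a minor triad on Bb, labeled iv.
iv on Bb implies Bb is the subdominant; that puts the tonic at F, and the lowercase numeral fits minor mode.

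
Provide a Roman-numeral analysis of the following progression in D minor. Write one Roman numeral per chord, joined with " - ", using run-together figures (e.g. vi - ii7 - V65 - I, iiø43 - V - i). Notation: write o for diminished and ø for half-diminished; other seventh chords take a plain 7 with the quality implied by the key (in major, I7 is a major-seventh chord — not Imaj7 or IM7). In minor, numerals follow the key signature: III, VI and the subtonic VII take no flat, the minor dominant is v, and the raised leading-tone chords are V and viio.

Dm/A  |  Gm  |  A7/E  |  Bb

Dm/A: minor triad on D = scale degree 1 → i64.
Gm: minor triad on G = scale degree 4 → iv.
A7/E: root A is the dominant; dominant seventh chord there is V43.
Bb: root Bb is the submediant; major triad there is VI.

i64 - iv - V43 - VI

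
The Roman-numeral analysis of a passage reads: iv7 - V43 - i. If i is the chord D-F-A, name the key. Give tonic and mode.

D minor

i is given as D-F-A — a minor triad with root D.
If D is scale degree 1 and the mode makes that degree carry a minor triad, the tonic is D and the mode is minor.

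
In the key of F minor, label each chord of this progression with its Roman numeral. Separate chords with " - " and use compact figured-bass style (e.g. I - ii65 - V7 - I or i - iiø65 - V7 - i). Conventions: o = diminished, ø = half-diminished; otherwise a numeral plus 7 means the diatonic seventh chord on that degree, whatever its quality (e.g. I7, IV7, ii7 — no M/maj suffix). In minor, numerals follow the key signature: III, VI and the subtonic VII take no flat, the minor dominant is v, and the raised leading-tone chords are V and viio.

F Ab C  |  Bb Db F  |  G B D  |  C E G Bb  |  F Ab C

F-Ab-C: minor triad on F = scale degree 1 → i.
Bb-Db-F: root Bb is the subdominant; minor triad there is iv.
G-B-D is the secondary dominant of V (major triad on G): V/V.
C-E-G-Bb: root C is the dominant; dominant seventh chord there is V7.
F-Ab-C has root F, degree 1 in F minor, so i.

i - iv - V/V - V7 - i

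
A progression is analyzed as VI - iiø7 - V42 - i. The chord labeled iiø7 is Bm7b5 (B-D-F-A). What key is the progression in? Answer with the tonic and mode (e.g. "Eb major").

A minor

The chord Bm7b5 is a half-diminished seventh chord rooted on B; its label is iiø7.
iiø7 on B implies B is the supertonic; that puts the tonic at A, and the lowercase numeral fits minor mode.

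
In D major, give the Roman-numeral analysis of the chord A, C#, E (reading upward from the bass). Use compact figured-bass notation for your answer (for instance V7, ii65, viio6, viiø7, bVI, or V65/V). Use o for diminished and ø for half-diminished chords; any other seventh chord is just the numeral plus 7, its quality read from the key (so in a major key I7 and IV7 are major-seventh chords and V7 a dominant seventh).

V

The pitches A-C#-E form a major triad rooted on A.
In D major, A is the dominant; the diatonic major triad there is V.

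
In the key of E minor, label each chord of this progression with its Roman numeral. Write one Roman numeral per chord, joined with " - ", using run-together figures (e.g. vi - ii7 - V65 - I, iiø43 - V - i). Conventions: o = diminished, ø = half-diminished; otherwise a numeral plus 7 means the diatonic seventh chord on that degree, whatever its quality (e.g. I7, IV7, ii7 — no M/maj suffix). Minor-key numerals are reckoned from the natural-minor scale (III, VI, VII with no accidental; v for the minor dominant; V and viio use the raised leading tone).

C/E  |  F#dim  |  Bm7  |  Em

VI6 - iio - v7 - i

C/E: root C is the submediant; major triad there is VI6.
F#dim has root F#, degree 2 in E minor, so iio.
Bm7 has root B, degree 5 in E minor, so v7.
Em: minor triad on E = scale degree 1 → i.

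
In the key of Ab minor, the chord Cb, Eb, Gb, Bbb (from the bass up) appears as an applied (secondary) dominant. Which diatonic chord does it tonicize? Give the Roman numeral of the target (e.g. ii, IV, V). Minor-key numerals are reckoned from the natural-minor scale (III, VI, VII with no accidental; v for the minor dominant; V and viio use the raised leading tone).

VI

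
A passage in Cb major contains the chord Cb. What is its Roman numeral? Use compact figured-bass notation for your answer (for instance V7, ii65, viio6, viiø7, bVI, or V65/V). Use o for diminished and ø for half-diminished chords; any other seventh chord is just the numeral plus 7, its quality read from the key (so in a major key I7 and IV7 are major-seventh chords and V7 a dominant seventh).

I

The pitches Cb-Eb-Gb form a major triad rooted on Cb.
In Cb major, Cb is the tonic; the diatonic major triad there is I.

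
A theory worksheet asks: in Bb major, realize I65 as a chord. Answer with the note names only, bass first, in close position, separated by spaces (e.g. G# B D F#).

The numeral's case and figure indicate a major seventh chord. In Bb major its root, the tonic, is Bb.
That chord is spelled Bb-D-F-A.
With the 65 figure the chord is in first inversion; from the bass D upward in close position it reads D-F-A-Bb.

D F A Bb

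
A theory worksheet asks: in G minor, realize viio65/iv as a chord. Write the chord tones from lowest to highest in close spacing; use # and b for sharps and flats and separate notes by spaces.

The slash marks an applied leading-tone chord: viio of iv. In G minor, iv is C, so the leading tone to it is B, a half step below.
Building a fully diminished seventh chord on B gives B-D-F-Ab.
With the 65 figure the chord is in first inversion; from the bass D upward in close position it reads D-F-Ab-B.

D F Ab B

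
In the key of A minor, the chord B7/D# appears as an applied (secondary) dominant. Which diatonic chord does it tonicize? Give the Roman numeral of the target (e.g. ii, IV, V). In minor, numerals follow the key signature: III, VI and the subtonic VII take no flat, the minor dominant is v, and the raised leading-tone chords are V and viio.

V

The chord is a dominant seventh chord on B.
A dominant resolves down a perfect fifth: B → E. In A minor, E is scale degree 5, i.e. V.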